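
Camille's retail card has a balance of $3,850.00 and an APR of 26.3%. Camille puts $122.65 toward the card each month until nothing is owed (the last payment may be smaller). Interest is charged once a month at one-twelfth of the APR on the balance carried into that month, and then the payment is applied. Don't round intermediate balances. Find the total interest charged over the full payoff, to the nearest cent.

$2,739.02

Monthly rate r = 26.3%/12 = 2.19167% = 0.0219167.
Payoff takes n = ⌈−ln(1 − rB₀/P)/ln(1+r)⌉ = ⌈53.720⌉ = 54 payments; the last is $88.57.
Total paid = 53·$122.65 + $88.57 = $6,589.02.
Total interest = total paid − principal = $6,589.02 − $3,850.00 = $2,739.02.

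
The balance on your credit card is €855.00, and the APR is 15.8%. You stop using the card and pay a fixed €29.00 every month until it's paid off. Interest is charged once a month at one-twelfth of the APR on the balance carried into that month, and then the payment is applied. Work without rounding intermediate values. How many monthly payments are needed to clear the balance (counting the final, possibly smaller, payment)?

Monthly rate r = 15.8%/12 = 1.31667% = 0.0131667.
Recurrence: B ← B·(1+r) − €29.00.
Month 1: interest €11.26; balance after payment €837.26.
Month 2: interest €11.02; balance after payment €819.28.
Closed form: n = −ln(1 − rB₀/P)/ln(1+r) = −ln(0.61181)/ln(1.01317) ≈ 37.562, so the balance reaches zero during payment 38.

38 months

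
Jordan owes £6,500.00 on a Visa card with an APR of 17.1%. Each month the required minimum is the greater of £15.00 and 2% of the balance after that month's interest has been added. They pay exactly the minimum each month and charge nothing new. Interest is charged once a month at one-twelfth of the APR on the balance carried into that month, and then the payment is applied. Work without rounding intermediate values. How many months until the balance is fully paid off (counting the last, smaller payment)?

Monthly rate r = 17.1%/12 = 1.425% = 0.01425.
While 2% of the post-interest balance exceeds £15.00, each month B ← (B·(1+r))·(1 − 0.02), i.e. B shrinks by the factor (1+r)·0.98 = 0.99397.
This holds for months 1–360. Entering month 361 the balance is £735.37; 2% of the post-interest balance is now below £15.00, so the flat £15.00 minimum applies from here.
From month 361 a fixed £15.00 at rate r clears £735.37 in 85 more payments. Total: 360 + 85 = 445 months.

445 months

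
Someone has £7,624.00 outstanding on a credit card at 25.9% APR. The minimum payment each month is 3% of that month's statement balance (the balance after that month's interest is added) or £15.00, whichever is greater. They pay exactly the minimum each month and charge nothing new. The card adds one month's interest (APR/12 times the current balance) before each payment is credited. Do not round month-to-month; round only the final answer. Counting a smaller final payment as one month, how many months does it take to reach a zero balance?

Monthly rate r = 25.9%/12 = 2.15833% = 0.0215833.
While 3% of the post-interest balance exceeds £15.00, each month B ← (B·(1+r))·(1 − 0.03), i.e. B shrinks by the factor (1+r)·0.97 = 0.99094.
This holds for months 1–302. Entering month 303 the balance is £487.45; 3% of the post-interest balance is now below £15.00, so the flat £15.00 minimum applies from here.
From month 303 a fixed £15.00 at rate r clears £487.45 in 57 more payments. Total: 302 + 57 = 359 months.

359 months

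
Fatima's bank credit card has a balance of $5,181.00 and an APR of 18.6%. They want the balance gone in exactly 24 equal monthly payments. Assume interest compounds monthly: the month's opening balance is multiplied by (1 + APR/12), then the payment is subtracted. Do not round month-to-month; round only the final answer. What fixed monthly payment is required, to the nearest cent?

$260.16

Monthly rate r = 18.6%/12 = 1.55% = 0.0155.
Level-payment amortization: P = B₀·r / (1 − (1+r)^(−n)) = 5181.00·0.0155 / (1 − 1.0155^(−24)).
Denominator 1 − (1+r)^(−24) = 0.308675841.
P = 80.3055 / 0.308675841 ≈ 260.16.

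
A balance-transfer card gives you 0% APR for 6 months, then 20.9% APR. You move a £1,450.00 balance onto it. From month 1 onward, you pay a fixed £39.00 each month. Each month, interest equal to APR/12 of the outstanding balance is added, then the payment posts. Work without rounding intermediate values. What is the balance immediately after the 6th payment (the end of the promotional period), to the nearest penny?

£1,216.00

Promo months 1–6 at r₀ = 0%/12 = 0; months 7+ at r₁ = 20.9%/12 = 0.0174167.
After month 6 (no interest yet): B = £1,450.00 − 6·£39.00 = £1,216.00.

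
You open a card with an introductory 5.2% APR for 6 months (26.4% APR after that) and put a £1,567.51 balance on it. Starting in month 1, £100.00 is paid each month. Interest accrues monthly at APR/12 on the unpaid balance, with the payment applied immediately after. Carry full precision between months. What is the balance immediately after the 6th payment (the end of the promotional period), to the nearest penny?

Promo months 1–6 at r₀ = 5.2%/12 = 0.00433333; months 7+ at r₁ = 26.4%/12 = 0.022.
After month 6: iterate B ← B·(1+r₀) − £100.00 for 6 months → £1,002.17.

£1,002.17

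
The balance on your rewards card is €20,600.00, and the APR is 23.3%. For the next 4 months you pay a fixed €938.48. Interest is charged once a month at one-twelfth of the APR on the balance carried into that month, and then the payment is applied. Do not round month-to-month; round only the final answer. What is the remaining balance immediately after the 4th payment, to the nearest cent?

Monthly rate r = 23.3%/12 = 1.94167% = 0.0194167.
Each month: B ← B·(1+r) − €938.48.
Month 1: interest €399.98; balance after payment €20,061.50.
Month 2: interest €389.53; balance after payment €19,512.55.
Month 3: interest €378.87; balance after payment €18,952.94.
Month 4: interest €368.00; balance after payment €18,382.46.

€18,382.46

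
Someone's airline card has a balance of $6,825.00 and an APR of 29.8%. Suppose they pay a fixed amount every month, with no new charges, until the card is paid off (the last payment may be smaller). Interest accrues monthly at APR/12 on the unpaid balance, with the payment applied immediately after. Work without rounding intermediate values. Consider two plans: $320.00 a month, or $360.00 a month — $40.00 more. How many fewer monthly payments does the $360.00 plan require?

Monthly rate r = 29.8%/12 = 2.48333% = 0.0248333.
At $320.00/mo: n = ⌈−ln(1 − rB₀/P)/ln(1+r)⌉ = 31 payments (last $240.44); total interest = total paid − $6,825.00 = $3,015.44.
At $360.00/mo: 26 payments (last $339.78); total interest $2,514.78.
Payments saved = 31 − 26 = 5.

5 fewer payments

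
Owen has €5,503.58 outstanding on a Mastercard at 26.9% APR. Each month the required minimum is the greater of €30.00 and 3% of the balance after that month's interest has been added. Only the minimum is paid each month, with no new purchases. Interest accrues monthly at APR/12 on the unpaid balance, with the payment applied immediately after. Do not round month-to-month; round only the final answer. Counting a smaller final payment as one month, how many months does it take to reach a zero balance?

268 months

Monthly rate r = 26.9%/12 = 2.24167% = 0.0224167.
While 3% of the post-interest balance exceeds €30.00, each month B ← (B·(1+r))·(1 − 0.03), i.e. B shrinks by the factor (1+r)·0.97 = 0.99174.
This holds for months 1–209. Entering month 210 the balance is €973.14; 3% of the post-interest balance is now below €30.00, so the flat €30.00 minimum applies from here.
From month 210 a fixed €30.00 at rate r clears €973.14 in 59 more payments. Total: 209 + 59 = 268 months.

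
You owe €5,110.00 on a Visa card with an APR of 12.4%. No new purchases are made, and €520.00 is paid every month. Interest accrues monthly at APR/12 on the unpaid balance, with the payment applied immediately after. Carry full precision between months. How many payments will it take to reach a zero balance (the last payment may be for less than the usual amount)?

11 months

Monthly rate r = 12.4%/12 = 1.03333% = 0.0103333.
Recurrence: B ← B·(1+r) − €520.00.
Month 1: interest €52.80; balance after payment €4,642.80.
Month 2: interest €47.98; balance after payment €4,170.78.
Closed form: n = −ln(1 − rB₀/P)/ln(1+r) = −ln(0.89846)/ln(1.01033) ≈ 10.416, so the balance reaches zero during payment 11.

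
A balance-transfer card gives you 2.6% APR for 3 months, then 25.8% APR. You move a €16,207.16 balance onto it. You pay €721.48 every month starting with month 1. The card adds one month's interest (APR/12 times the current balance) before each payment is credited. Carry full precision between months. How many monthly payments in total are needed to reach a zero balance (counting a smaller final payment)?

29 payments

Promo months 1–3 at r₀ = 2.6%/12 = 0.00216667; months 4+ at r₁ = 25.8%/12 = 0.0215.
After month 3: iterate B ← B·(1+r₀) − €721.48 for 3 months → €14,143.60.
Then at r₁ with €721.48/mo: n₂ = −ln(1 − r₁·B/P)/ln(1+r₁) ≈ 25.73 → 26 more payments.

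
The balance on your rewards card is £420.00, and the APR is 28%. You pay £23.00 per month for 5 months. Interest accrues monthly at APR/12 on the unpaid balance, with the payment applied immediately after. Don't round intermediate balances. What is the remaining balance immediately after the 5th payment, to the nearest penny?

Monthly rate r = 28%/12 = 2.33333% = 0.0233333.
Each month: B ← B·(1+r) − £23.00.
Month 1: interest £9.80; balance after payment £406.80.
Month 2: interest £9.49; balance after payment £393.29.
Month 3: interest £9.18; balance after payment £379.47.
Month 4: interest £8.85; balance after payment £365.32.
Month 5: interest £8.52; balance after payment £350.85.

£350.85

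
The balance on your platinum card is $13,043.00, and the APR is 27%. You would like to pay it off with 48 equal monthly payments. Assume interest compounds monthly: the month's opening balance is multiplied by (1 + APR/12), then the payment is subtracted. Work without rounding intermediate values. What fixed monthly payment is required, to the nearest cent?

$447.14

Monthly rate r = 27%/12 = 2.25% = 0.0225.
Level-payment amortization: P = B₀·r / (1 − (1+r)^(−n)) = 13043.00·0.0225 / (1 − 1.0225^(−48)).
Denominator 1 − (1+r)^(−48) = 0.656314825.
P = 293.467 / 0.656314825 ≈ 447.14.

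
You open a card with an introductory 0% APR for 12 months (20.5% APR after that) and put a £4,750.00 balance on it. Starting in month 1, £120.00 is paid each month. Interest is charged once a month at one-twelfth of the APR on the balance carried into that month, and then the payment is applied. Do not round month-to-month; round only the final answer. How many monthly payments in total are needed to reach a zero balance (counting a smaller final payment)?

Promo months 1–12 at r₀ = 0%/12 = 0; months 13+ at r₁ = 20.5%/12 = 0.0170833.
After month 12 (no interest yet): B = £4,750.00 − 12·£120.00 = £3,310.00.
Then at r₁ with £120.00/mo: n₂ = −ln(1 − r₁·B/P)/ln(1+r₁) ≈ 37.62 → 38 more payments.

50 payments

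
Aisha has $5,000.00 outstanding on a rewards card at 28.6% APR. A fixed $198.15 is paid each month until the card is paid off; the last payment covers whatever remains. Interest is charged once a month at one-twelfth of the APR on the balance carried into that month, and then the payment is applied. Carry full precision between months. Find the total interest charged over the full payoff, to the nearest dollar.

Monthly rate r = 28.6%/12 = 2.38333% = 0.0238333.
Payoff takes n = ⌈−ln(1 − rB₀/P)/ln(1+r)⌉ = ⌈39.051⌉ = 40 payments; the last is $10.13.
Total paid = 39·$198.15 + $10.13 = $7,737.98.
Total interest = total paid − principal = $7,737.98 − $5,000.00 = $2,737.98.

$2,738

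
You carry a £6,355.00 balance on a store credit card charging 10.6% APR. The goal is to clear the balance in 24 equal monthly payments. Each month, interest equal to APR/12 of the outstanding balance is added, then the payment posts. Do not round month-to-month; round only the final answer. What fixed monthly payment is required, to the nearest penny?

£295.01

Monthly rate r = 10.6%/12 = 0.883333% = 0.00883333.
Level-payment amortization: P = B₀·r / (1 − (1+r)^(−n)) = 6355.00·0.00883333 / (1 − 1.00883^(−24)).
Denominator 1 − (1+r)^(−24) = 0.190281922.
P = 56.1358 / 0.190281922 ≈ 295.01.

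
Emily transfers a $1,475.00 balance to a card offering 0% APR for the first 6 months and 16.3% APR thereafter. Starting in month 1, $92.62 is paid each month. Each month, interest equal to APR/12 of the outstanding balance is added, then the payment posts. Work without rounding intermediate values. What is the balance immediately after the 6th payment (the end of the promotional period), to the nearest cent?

$919.28

Promo months 1–6 at r₀ = 0%/12 = 0; months 7+ at r₁ = 16.3%/12 = 0.0135833.
After month 6 (no interest yet): B = $1,475.00 − 6·$92.62 = $919.28.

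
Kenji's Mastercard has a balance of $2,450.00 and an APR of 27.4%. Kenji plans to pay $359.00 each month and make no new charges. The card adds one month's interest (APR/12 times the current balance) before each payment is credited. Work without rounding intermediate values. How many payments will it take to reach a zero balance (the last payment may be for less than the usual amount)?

Monthly rate r = 27.4%/12 = 2.28333% = 0.0228333.
Recurrence: B ← B·(1+r) − $359.00.
Month 1: interest $55.94; balance after payment $2,146.94.
Month 2: interest $49.02; balance after payment $1,836.96.
Closed form: n = −ln(1 − rB₀/P)/ln(1+r) = −ln(0.84417)/ln(1.02283) ≈ 7.503, so the balance reaches zero during payment 8.

8 months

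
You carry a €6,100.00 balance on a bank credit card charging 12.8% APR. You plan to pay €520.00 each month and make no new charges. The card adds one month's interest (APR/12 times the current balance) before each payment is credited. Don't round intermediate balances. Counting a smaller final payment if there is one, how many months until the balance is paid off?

Monthly rate r = 12.8%/12 = 1.06667% = 0.0106667.
Recurrence: B ← B·(1+r) − €520.00.
Month 1: interest €65.07; balance after payment €5,645.07.
Month 2: interest €60.21; balance after payment €5,185.28.
Closed form: n = −ln(1 − rB₀/P)/ln(1+r) = −ln(0.87487)/ln(1.01067) ≈ 12.599, so the balance reaches zero during payment 13.

13 months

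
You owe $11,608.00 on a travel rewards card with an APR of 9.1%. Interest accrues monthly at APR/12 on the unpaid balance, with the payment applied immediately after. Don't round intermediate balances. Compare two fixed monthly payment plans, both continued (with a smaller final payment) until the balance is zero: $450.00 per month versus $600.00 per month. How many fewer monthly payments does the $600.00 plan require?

Monthly rate r = 9.1%/12 = 0.758333% = 0.00758333.
At $450.00/mo: n = ⌈−ln(1 − rB₀/P)/ln(1+r)⌉ = 29 payments (last $366.38); total interest = total paid − $11,608.00 = $1,358.38.
At $600.00/mo: 22 payments (last $0.73); total interest $992.73.
Payments saved = 29 − 22 = 7.

7 fewer payments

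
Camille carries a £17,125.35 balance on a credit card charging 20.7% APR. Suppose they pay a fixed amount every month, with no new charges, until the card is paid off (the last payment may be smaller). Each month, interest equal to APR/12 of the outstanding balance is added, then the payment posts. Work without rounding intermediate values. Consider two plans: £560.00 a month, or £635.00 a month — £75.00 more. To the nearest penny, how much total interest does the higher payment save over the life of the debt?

Monthly rate r = 20.7%/12 = 1.725% = 0.01725.
At £560.00/mo: n = ⌈−ln(1 − rB₀/P)/ln(1+r)⌉ = 44 payments (last £470.15); total interest = total paid − £17,125.35 = £7,424.80.
At £635.00/mo: 37 payments (last £379.57); total interest £6,114.22.
Interest saved = £7,424.80 − £6,114.22 = £1,310.58.

£1,310.58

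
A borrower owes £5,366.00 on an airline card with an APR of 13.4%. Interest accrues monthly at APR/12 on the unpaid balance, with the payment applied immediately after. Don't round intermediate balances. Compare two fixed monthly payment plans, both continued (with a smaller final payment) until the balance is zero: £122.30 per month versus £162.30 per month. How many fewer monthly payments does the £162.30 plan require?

19 fewer payments

Monthly rate r = 13.4%/12 = 1.11667% = 0.0111667.
At £122.30/mo: n = ⌈−ln(1 − rB₀/P)/ln(1+r)⌉ = 61 payments (last £76.71); total interest = total paid − £5,366.00 = £2,048.71.
At £162.30/mo: 42 payments (last £80.06); total interest £1,368.36.
Payments saved = 61 − 42 = 19.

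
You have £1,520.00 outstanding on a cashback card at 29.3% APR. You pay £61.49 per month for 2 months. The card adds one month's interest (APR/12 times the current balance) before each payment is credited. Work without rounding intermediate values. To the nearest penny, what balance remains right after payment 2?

Monthly rate r = 29.3%/12 = 2.44167% = 0.0244167.
Each month: B ← B·(1+r) − £61.49.
Month 1: interest £37.11; balance after payment £1,495.62.
Month 2: interest £36.52; balance after payment £1,470.65.

£1,470.65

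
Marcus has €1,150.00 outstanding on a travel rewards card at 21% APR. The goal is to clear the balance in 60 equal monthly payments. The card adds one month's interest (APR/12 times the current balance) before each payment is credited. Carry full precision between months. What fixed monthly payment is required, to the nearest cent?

Monthly rate r = 21%/12 = 1.75% = 0.0175.
Level-payment amortization: P = B₀·r / (1 − (1+r)^(−n)) = 1150.00·0.0175 / (1 − 1.0175^(−60)).
Denominator 1 − (1+r)^(−60) = 0.646869747.
P = 20.125 / 0.646869747 ≈ 31.11.

€31.11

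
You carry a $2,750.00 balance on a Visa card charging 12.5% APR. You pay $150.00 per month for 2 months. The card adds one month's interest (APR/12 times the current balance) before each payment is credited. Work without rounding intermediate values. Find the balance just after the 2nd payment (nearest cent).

Monthly rate r = 12.5%/12 = 1.04167% = 0.0104167.
Each month: B ← B·(1+r) − $150.00.
Month 1: interest $28.65; balance after payment $2,628.65.
Month 2: interest $27.38; balance after payment $2,506.03.

$2,506.03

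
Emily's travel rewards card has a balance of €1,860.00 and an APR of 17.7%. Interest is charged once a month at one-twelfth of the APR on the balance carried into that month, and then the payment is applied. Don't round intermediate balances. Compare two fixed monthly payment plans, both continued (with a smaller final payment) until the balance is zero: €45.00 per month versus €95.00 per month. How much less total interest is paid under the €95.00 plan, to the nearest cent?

€680.09

Monthly rate r = 17.7%/12 = 1.475% = 0.01475.
At €45.00/mo: n = ⌈−ln(1 − rB₀/P)/ln(1+r)⌉ = 65 payments (last €11.27); total interest = total paid − €1,860.00 = €1,031.27.
At €95.00/mo: 24 payments (last €26.18); total interest €351.18.
Interest saved = €1,031.27 − €351.18 = €680.09.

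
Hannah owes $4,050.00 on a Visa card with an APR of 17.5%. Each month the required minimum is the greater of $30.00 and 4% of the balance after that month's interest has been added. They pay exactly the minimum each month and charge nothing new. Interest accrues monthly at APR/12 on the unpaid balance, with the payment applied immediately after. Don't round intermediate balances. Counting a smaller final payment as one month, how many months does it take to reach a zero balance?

Monthly rate r = 17.5%/12 = 1.45833% = 0.0145833.
While 4% of the post-interest balance exceeds $30.00, each month B ← (B·(1+r))·(1 − 0.04), i.e. B shrinks by the factor (1+r)·0.96 = 0.974.
This holds for months 1–65. Entering month 66 the balance is $730.78; 4% of the post-interest balance is now below $30.00, so the flat $30.00 minimum applies from here.
From month 66 a fixed $30.00 at rate r clears $730.78 in 31 more payments. Total: 65 + 31 = 96 months.

96 months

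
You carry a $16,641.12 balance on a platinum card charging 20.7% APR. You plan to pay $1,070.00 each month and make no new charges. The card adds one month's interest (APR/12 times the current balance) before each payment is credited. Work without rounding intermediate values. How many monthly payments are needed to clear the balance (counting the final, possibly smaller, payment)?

19 months

Monthly rate r = 20.7%/12 = 1.725% = 0.01725.
Recurrence: B ← B·(1+r) − $1,070.00.
Month 1: interest $287.06; balance after payment $15,858.18.
Month 2: interest $273.55; balance after payment $15,061.73.
Closed form: n = −ln(1 − rB₀/P)/ln(1+r) = −ln(0.73172)/ln(1.01725) ≈ 18.263, so the balance reaches zero during payment 19.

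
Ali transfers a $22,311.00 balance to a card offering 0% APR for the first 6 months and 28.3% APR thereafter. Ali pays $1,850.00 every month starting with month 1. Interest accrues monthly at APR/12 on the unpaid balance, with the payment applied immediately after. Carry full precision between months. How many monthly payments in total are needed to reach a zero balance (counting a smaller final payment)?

Promo months 1–6 at r₀ = 0%/12 = 0; months 7+ at r₁ = 28.3%/12 = 0.0235833.
After month 6 (no interest yet): B = $22,311.00 − 6·$1,850.00 = $11,211.00.
Then at r₁ with $1,850.00/mo: n₂ = −ln(1 − r₁·B/P)/ln(1+r₁) ≈ 6.62 → 7 more payments.

13 months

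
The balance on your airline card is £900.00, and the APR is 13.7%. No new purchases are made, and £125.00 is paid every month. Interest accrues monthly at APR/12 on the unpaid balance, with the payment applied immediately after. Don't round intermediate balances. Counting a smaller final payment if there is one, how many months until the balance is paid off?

Monthly rate r = 13.7%/12 = 1.14167% = 0.0114167.
Recurrence: B ← B·(1+r) − £125.00.
Month 1: interest £10.27; balance after payment £785.27.
Month 2: interest £8.97; balance after payment £669.24.
Closed form: n = −ln(1 − rB₀/P)/ln(1+r) = −ln(0.9178)/ln(1.01142) ≈ 7.556, so the balance reaches zero during payment 8.

8 payments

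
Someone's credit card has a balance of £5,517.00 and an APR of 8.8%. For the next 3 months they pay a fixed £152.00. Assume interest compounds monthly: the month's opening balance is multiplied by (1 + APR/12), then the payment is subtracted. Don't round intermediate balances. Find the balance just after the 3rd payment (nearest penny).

£5,179.91

Monthly rate r = 8.8%/12 = 0.733333% = 0.00733333.
Each month: B ← B·(1+r) − £152.00.
Month 1: interest £40.46; balance after payment £5,405.46.
Month 2: interest £39.64; balance after payment £5,293.10.
Month 3: interest £38.82; balance after payment £5,179.91.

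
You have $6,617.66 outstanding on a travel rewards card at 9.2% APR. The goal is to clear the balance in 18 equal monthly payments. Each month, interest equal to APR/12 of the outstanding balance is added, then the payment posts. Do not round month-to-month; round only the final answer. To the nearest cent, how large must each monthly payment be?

$395.00

Monthly rate r = 9.2%/12 = 0.766667% = 0.00766667.
Level-payment amortization: P = B₀·r / (1 − (1+r)^(−n)) = 6617.66·0.00766667 / (1 − 1.00767^(−18)).
Denominator 1 − (1+r)^(−18) = 0.128442718.
P = 50.7354 / 0.128442718 ≈ 395.00.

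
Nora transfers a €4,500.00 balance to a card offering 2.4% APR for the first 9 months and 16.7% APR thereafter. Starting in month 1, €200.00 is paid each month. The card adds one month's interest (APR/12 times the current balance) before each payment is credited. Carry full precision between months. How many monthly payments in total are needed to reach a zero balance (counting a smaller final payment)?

25 payments

Promo months 1–9 at r₀ = 2.4%/12 = 0.002; months 10+ at r₁ = 16.7%/12 = 0.0139167.
After month 9: iterate B ← B·(1+r₀) − €200.00 for 9 months → €2,767.18.
Then at r₁ with €200.00/mo: n₂ = −ln(1 − r₁·B/P)/ln(1+r₁) ≈ 15.47 → 16 more payments.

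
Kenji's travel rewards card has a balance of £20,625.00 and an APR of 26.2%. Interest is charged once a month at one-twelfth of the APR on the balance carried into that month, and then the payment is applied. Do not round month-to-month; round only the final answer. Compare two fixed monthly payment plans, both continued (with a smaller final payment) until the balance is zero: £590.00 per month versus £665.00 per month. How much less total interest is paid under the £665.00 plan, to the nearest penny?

Monthly rate r = 26.2%/12 = 2.18333% = 0.0218333.
At £590.00/mo: n = ⌈−ln(1 − rB₀/P)/ln(1+r)⌉ = 67 payments (last £417.10); total interest = total paid − £20,625.00 = £18,732.10.
At £665.00/mo: 53 payments (last £232.14); total interest £14,187.14.
Interest saved = £18,732.10 − £14,187.14 = £4,544.96.

£4,544.96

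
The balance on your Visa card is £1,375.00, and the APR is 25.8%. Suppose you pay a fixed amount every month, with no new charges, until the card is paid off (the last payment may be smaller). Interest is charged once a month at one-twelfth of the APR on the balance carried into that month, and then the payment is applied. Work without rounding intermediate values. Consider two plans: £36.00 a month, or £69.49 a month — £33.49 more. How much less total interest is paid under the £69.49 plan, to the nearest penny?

£1,103.03

Monthly rate r = 25.8%/12 = 2.15% = 0.0215.
At £36.00/mo: n = ⌈−ln(1 − rB₀/P)/ln(1+r)⌉ = 81 payments (last £33.21); total interest = total paid − £1,375.00 = £1,538.21.
At £69.49/mo: 27 payments (last £3.44); total interest £435.18.
Interest saved = £1,538.21 − £435.18 = £1,103.03.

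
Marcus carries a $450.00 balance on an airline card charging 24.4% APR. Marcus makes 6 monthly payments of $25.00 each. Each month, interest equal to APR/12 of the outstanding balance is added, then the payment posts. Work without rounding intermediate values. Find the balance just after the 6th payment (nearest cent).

$349.93

Monthly rate r = 24.4%/12 = 2.03333% = 0.0203333.
Each month: B ← B·(1+r) − $25.00.
Month 1: interest $9.15; balance after payment $434.15.
Month 2: interest $8.83; balance after payment $417.98.
Month 3: interest $8.50; balance after payment $401.48.
Month 4: interest $8.16; balance after payment $384.64.
Month 5: interest $7.82; balance after payment $367.46.
Month 6: interest $7.47; balance after payment $349.93.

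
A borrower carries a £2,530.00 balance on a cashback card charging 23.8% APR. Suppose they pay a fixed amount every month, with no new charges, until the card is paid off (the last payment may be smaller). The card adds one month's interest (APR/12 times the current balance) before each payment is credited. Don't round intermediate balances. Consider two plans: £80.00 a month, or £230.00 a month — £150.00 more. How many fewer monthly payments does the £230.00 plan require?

38 fewer payments

Monthly rate r = 23.8%/12 = 1.98333% = 0.0198333.
At £80.00/mo: n = ⌈−ln(1 − rB₀/P)/ln(1+r)⌉ = 51 payments (last £19.82); total interest = total paid − £2,530.00 = £1,489.82.
At £230.00/mo: 13 payments (last £122.86); total interest £352.86.
Payments saved = 51 − 13 = 38.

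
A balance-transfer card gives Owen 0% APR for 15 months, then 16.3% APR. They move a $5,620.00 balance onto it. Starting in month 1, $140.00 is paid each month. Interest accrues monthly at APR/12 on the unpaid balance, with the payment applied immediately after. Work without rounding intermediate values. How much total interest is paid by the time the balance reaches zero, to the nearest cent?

$815.65

Promo months 1–15 at r₀ = 0%/12 = 0; months 16+ at r₁ = 16.3%/12 = 0.0135833.
After month 15 (no interest yet): B = $5,620.00 − 15·$140.00 = $3,520.00.
Then at r₁ with $140.00/mo: n₂ = −ln(1 − r₁·B/P)/ln(1+r₁) ≈ 30.97 → 31 more payments.
Total paid = 45·$140.00 + $135.65 = $6,435.65; interest = $6,435.65 − $5,620.00 = $815.65.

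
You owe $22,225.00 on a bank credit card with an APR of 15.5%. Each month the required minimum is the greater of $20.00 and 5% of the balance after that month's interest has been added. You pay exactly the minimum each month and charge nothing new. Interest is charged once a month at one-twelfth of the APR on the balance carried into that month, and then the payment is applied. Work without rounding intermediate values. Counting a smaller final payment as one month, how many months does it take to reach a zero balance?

Monthly rate r = 15.5%/12 = 1.29167% = 0.0129167.
While 5% of the post-interest balance exceeds $20.00, each month B ← (B·(1+r))·(1 − 0.05), i.e. B shrinks by the factor (1+r)·0.95 = 0.96227.
This holds for months 1–105. Entering month 106 the balance is $391.80; 5% of the post-interest balance is now below $20.00, so the flat $20.00 minimum applies from here.
From month 106 a fixed $20.00 at rate r clears $391.80 in 23 more payments. Total: 105 + 23 = 128 months.

128 months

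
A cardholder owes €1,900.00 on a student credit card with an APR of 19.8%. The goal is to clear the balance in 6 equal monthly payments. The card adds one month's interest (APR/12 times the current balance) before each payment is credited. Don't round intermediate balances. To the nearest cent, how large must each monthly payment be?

€335.20

Monthly rate r = 19.8%/12 = 1.65% = 0.0165.
Level-payment amortization: P = B₀·r / (1 − (1+r)^(−n)) = 1900.00·0.0165 / (1 − 1.0165^(−6)).
Denominator 1 − (1+r)^(−6) = 0.093525269.
P = 31.35 / 0.093525269 ≈ 335.20.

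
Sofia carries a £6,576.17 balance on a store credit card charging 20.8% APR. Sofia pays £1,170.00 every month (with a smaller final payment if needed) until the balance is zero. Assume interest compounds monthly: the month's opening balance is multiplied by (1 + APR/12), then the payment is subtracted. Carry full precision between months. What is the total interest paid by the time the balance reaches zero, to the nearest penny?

£402.93

Monthly rate r = 20.8%/12 = 1.73333% = 0.0173333.
Payoff takes n = ⌈−ln(1 − rB₀/P)/ln(1+r)⌉ = ⌈5.965⌉ = 6 payments; the last is £1,129.10.
Total paid = 5·£1,170.00 + £1,129.10 = £6,979.10.
Total interest = total paid − principal = £6,979.10 − £6,576.17 = £402.93.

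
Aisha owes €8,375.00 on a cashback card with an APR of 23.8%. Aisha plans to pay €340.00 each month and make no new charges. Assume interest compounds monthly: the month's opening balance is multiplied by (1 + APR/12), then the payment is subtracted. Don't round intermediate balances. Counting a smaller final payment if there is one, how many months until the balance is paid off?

35 payments

Monthly rate r = 23.8%/12 = 1.98333% = 0.0198333.
Recurrence: B ← B·(1+r) − €340.00.
Month 1: interest €166.10; balance after payment €8,201.10.
Month 2: interest €162.66; balance after payment €8,023.76.
Closed form: n = −ln(1 − rB₀/P)/ln(1+r) = −ln(0.51146)/ln(1.01983) ≈ 34.140, so the balance reaches zero during payment 35.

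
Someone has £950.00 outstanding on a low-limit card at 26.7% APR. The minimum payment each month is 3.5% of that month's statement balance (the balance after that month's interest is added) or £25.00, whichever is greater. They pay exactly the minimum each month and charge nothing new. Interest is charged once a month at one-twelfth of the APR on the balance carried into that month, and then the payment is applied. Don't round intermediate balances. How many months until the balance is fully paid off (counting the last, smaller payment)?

67 months

Monthly rate r = 26.7%/12 = 2.225% = 0.02225.
While 3.5% of the post-interest balance exceeds £25.00, each month B ← (B·(1+r))·(1 − 0.035), i.e. B shrinks by the factor (1+r)·0.965 = 0.98647.
This holds for months 1–23. Entering month 24 the balance is £694.49; 3.5% of the post-interest balance is now below £25.00, so the flat £25.00 minimum applies from here.
From month 24 a fixed £25.00 at rate r clears £694.49 in 44 more payments. Total: 23 + 44 = 67 months.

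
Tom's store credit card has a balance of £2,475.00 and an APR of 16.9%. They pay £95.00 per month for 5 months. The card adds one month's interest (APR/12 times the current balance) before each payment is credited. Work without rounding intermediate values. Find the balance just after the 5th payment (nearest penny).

Monthly rate r = 16.9%/12 = 1.40833% = 0.0140833.
Each month: B ← B·(1+r) − £95.00.
Month 1: interest £34.86; balance after payment £2,414.86.
Month 2: interest £34.01; balance after payment £2,353.87.
Month 3: interest £33.15; balance after payment £2,292.02.
Month 4: interest £32.28; balance after payment £2,229.29.
Month 5: interest £31.40; balance after payment £2,165.69.

£2,165.69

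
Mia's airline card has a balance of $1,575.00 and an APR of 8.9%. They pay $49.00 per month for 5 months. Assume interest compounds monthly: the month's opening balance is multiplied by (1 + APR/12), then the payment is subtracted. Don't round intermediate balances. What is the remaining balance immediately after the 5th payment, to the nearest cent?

$1,385.62

Monthly rate r = 8.9%/12 = 0.741667% = 0.00741667.
Each month: B ← B·(1+r) − $49.00.
Month 1: interest $11.68; balance after payment $1,537.68.
Month 2: interest $11.40; balance after payment $1,500.09.
Month 3: interest $11.13; balance after payment $1,462.21.
Month 4: interest $10.84; balance after payment $1,424.06.
Month 5: interest $10.56; balance after payment $1,385.62.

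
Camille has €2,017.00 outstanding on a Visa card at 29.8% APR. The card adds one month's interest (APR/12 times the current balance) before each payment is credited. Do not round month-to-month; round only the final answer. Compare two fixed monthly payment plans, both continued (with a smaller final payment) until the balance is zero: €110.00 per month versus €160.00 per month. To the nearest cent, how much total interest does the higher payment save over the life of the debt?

€275.31

Monthly rate r = 29.8%/12 = 2.48333% = 0.0248333.
At €110.00/mo: n = ⌈−ln(1 − rB₀/P)/ln(1+r)⌉ = 25 payments (last €84.98); total interest = total paid − €2,017.00 = €707.98.
At €160.00/mo: 16 payments (last €49.67); total interest €432.67.
Interest saved = €707.98 − €432.67 = €275.31.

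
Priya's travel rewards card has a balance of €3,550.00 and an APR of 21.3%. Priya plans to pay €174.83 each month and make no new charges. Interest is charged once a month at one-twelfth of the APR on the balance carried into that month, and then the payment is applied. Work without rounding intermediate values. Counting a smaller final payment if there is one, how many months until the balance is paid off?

Monthly rate r = 21.3%/12 = 1.775% = 0.01775.
Recurrence: B ← B·(1+r) − €174.83.
Month 1: interest €63.01; balance after payment €3,438.18.
Month 2: interest €61.03; balance after payment €3,324.38.
Closed form: n = −ln(1 − rB₀/P)/ln(1+r) = −ln(0.63958)/ln(1.01775) ≈ 25.403, so the balance reaches zero during payment 26.

26 months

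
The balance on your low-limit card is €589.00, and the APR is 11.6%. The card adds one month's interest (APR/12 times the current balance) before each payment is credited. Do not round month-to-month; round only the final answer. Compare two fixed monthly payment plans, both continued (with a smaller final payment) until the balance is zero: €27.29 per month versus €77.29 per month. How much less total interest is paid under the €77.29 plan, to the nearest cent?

€49.02

Monthly rate r = 11.6%/12 = 0.966667% = 0.00966667.
At €27.29/mo: n = ⌈−ln(1 − rB₀/P)/ln(1+r)⌉ = 25 payments (last €8.85); total interest = total paid − €589.00 = €74.81.
At €77.29/mo: 8 payments (last €73.76); total interest €25.79.
Interest saved = €74.81 − €25.79 = €49.02.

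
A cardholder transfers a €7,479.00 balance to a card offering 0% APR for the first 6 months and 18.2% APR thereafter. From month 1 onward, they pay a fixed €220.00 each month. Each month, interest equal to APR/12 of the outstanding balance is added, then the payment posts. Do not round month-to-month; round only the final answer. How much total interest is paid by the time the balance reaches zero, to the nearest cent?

Promo months 1–6 at r₀ = 0%/12 = 0; months 7+ at r₁ = 18.2%/12 = 0.0151667.
After month 6 (no interest yet): B = €7,479.00 − 6·€220.00 = €6,159.00.
Then at r₁ with €220.00/mo: n₂ = −ln(1 − r₁·B/P)/ln(1+r₁) ≈ 36.72 → 37 more payments.
Total paid = 42·€220.00 + €157.96 = €9,397.96; interest = €9,397.96 − €7,479.00 = €1,918.96.

€1,918.96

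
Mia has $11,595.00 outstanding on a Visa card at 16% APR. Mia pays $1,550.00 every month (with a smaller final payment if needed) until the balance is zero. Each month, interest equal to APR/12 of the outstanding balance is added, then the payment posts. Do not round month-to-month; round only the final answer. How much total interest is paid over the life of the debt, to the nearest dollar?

Monthly rate r = 16%/12 = 1.33333% = 0.0133333.
Payoff takes n = ⌈−ln(1 − rB₀/P)/ln(1+r)⌉ = ⌈7.933⌉ = 8 payments; the last is $1,446.72.
Total paid = 7·$1,550.00 + $1,446.72 = $12,296.72.
Total interest = total paid − principal = $12,296.72 − $11,595.00 = $701.72.

$702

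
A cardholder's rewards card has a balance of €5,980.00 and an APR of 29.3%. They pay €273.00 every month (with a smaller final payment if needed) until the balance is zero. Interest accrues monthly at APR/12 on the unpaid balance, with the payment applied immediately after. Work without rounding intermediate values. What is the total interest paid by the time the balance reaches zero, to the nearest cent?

€2,682.29

Monthly rate r = 29.3%/12 = 2.44167% = 0.0244167.
Payoff takes n = ⌈−ln(1 − rB₀/P)/ln(1+r)⌉ = ⌈31.728⌉ = 32 payments; the last is €199.29.
Total paid = 31·€273.00 + €199.29 = €8,662.29.
Total interest = total paid − principal = €8,662.29 − €5,980.00 = €2,682.29.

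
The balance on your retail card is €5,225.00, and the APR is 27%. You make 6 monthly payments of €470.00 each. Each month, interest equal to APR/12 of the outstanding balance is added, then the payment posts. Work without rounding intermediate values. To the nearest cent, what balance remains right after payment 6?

€2,987.80

Monthly rate r = 27%/12 = 2.25% = 0.0225.
Each month: B ← B·(1+r) − €470.00.
Month 1: interest €117.56; balance after payment €4,872.56.
Month 2: interest €109.63; balance after payment €4,512.20.
Month 3: interest €101.52; balance after payment €4,143.72.
Month 4: interest €93.23; balance after payment €3,766.95.
Month 5: interest €84.76; balance after payment €3,381.71.
Month 6: interest €76.09; balance after payment €2,987.80.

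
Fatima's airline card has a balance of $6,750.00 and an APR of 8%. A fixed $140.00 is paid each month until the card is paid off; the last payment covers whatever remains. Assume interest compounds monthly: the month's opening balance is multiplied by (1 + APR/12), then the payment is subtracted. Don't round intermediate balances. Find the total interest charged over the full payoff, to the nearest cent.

Monthly rate r = 8%/12 = 0.666667% = 0.00666667.
Payoff takes n = ⌈−ln(1 − rB₀/P)/ln(1+r)⌉ = ⌈58.358⌉ = 59 payments; the last is $50.30.
Total paid = 58·$140.00 + $50.30 = $8,170.30.
Total interest = total paid − principal = $8,170.30 − $6,750.00 = $1,420.30.

$1,420.30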